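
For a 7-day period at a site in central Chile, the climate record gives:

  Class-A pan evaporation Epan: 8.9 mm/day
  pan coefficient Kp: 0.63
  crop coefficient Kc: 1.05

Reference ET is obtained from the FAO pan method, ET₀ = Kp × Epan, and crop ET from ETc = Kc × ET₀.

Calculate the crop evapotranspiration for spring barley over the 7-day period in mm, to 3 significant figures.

ET₀ = 0.63 × 8.9 = 5.6070 mm/d
ETc = Kc × ET₀ = 1.05 × 5.6070 = 5.8874 mm/d
Over 7 days: 5.8874 × 7 = 41.212 mm

41.2 mm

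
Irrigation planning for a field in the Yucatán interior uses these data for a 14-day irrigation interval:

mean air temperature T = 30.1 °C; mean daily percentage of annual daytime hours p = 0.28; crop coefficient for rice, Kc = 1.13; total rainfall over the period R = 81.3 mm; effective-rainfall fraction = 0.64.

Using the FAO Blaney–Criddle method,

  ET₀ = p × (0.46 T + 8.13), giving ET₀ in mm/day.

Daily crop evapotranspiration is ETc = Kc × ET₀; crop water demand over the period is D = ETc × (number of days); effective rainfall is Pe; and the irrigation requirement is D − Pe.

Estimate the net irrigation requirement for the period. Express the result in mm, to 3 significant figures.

ET₀ = 0.28 × (0.46 × 30.1 + 8.13) = 0.28 × 21.976 = 6.1533 mm/d
ETc = Kc × ET₀ = 1.13 × 6.1533 = 6.9532 mm/d
Crop demand D = ETc × 14 d = 6.9532 × 14 = 97.345 mm
Pe = 0.64 × 81.3 = 52.032 mm
D − Pe = 97.345 − 52.032 = 45.313 mm

45.3 mm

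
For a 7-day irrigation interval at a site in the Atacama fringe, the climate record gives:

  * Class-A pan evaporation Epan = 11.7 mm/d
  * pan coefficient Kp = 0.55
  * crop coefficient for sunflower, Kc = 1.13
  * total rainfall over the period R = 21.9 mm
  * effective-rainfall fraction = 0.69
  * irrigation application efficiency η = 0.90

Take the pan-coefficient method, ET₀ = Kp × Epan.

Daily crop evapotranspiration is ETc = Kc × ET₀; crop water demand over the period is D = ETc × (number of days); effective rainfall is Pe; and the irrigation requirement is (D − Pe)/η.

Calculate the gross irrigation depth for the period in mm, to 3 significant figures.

ET₀ = 0.55 × 11.7 = 6.4350 mm/d
ETc = Kc × ET₀ = 1.13 × 6.4350 = 7.2716 mm/d
Crop demand D = ETc × 7 d = 7.2716 × 7 = 50.901 mm
Pe = 0.69 × 21.9 = 15.111 mm
D − Pe = 50.901 − 15.111 = 35.790 mm
Gross irrigation = 35.790 / 0.90 = 39.767 mm

39.8 mm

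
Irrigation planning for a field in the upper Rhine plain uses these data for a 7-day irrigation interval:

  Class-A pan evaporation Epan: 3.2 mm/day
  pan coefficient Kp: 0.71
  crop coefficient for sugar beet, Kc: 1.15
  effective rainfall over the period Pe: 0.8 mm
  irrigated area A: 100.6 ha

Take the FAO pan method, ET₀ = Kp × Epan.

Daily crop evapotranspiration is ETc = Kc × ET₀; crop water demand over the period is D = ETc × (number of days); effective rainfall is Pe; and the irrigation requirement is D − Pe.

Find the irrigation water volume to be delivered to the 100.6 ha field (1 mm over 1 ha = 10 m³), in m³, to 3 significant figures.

17600 m³

ET₀ = 0.71 × 3.2 = 2.2720 mm/d
ETc = Kc × ET₀ = 1.15 × 2.2720 = 2.6128 mm/d
Crop demand D = ETc × 7 d = 2.6128 × 7 = 18.290 mm
D − Pe = 18.290 − 0.8 = 17.490 mm
Volume = 17.490 mm × 100.6 ha × 10 = 17594.9 m³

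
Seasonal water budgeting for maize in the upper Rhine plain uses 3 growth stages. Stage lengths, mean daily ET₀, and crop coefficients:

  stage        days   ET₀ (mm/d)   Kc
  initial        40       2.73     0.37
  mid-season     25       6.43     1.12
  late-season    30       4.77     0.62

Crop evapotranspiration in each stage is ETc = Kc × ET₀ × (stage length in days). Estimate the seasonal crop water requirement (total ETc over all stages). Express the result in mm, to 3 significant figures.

initial: 0.37 × 2.73 × 40 = 40.40 mm
mid-season: 1.12 × 6.43 × 25 = 180.04 mm
late-season: 0.62 × 4.77 × 30 = 88.72 mm
Seasonal total = 309.16 mm

309 mm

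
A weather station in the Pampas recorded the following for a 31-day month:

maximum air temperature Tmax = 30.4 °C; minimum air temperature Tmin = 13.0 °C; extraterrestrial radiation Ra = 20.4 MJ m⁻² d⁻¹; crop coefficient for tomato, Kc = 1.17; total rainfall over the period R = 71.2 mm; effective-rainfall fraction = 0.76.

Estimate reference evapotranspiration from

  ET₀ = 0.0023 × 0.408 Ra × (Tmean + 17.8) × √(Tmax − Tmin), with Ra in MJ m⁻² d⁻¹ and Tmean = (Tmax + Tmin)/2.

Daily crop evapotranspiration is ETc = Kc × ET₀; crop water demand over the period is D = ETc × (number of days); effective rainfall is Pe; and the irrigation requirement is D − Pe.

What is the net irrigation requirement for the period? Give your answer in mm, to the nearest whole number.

Tmean = (30.4 + 13.0)/2 = 21.70 °C
0.408 Ra = 0.408 × 20.4 = 8.3232 mm/d equivalent
ET₀ = 0.0023 × 8.3232 × (21.70 + 17.8) × √17.4 = 0.0023 × 8.3232 × 39.50 × 4.1713 = 3.1542 mm/d
ETc = Kc × ET₀ = 1.17 × 3.1542 = 3.6904 mm/d
Crop demand D = ETc × 31 d = 3.6904 × 31 = 114.402 mm
Pe = 0.76 × 71.2 = 54.112 mm
D − Pe = 114.402 − 54.112 = 60.290 mm

60 mm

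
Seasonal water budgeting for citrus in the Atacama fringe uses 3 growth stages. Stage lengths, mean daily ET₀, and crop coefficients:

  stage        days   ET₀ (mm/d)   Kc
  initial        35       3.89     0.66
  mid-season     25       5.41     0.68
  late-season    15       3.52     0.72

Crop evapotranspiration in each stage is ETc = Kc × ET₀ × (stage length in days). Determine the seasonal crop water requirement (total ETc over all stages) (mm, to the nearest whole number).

220 mm

initial: 0.66 × 3.89 × 35 = 89.86 mm
mid-season: 0.68 × 5.41 × 25 = 91.97 mm
late-season: 0.72 × 3.52 × 15 = 38.02 mm
Seasonal total = 219.85 mm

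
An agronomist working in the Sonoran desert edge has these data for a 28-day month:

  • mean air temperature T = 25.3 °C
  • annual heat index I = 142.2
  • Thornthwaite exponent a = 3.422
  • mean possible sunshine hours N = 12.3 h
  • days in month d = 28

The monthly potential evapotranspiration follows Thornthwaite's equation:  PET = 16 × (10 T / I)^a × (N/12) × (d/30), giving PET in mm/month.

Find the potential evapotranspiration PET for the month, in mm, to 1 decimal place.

10T/I = 10 × 25.3 / 142.2 = 1.7792
(10T/I)^a = 1.7792^3.422 = 7.1824
Uncorrected PET = 16 × 7.1824 = 114.918 mm
Correction = (N/12)(d/30) = (12.3/12)(28/30) = 0.9567
PET = 114.918 × 0.9567 = 109.942 mm/month

109.9 mm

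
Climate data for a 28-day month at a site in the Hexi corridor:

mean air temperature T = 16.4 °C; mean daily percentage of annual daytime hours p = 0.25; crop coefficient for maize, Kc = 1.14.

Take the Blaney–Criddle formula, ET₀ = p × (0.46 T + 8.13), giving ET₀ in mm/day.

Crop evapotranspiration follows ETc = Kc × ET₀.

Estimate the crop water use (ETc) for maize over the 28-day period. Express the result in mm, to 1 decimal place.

ET₀ = 0.25 × (0.46 × 16.4 + 8.13) = 0.25 × 15.674 = 3.9185 mm/d
ETc = Kc × ET₀ = 1.14 × 3.9185 = 4.4671 mm/d
Over 28 days: 4.4671 × 28 = 125.079 mm

125.1 mm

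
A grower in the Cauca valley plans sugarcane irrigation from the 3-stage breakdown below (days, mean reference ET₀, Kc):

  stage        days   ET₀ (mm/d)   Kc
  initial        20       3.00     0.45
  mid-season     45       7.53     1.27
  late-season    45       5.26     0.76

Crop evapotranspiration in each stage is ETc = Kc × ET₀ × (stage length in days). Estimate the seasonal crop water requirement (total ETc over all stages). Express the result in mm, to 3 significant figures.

637 mm

initial: 0.45 × 3.00 × 20 = 27.00 mm
mid-season: 1.27 × 7.53 × 45 = 430.34 mm
late-season: 0.76 × 5.26 × 45 = 179.89 mm
Seasonal total = 637.23 mm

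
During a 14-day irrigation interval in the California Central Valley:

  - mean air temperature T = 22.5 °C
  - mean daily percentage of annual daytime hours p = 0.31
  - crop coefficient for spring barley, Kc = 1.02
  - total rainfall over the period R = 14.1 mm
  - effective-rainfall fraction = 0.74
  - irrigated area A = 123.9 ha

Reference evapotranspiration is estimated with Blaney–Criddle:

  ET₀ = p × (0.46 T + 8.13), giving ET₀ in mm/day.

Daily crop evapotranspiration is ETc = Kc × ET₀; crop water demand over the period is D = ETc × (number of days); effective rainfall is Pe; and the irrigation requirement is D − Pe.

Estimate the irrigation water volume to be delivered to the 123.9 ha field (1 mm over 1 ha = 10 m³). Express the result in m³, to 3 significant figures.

88400 m³

ET₀ = 0.31 × (0.46 × 22.5 + 8.13) = 0.31 × 18.480 = 5.7288 mm/d
ETc = Kc × ET₀ = 1.02 × 5.7288 = 5.8434 mm/d
Crop demand D = ETc × 14 d = 5.8434 × 14 = 81.808 mm
Pe = 0.74 × 14.1 = 10.434 mm
D − Pe = 81.808 − 10.434 = 71.374 mm
Volume = 71.374 mm × 123.9 ha × 10 = 88432.4 m³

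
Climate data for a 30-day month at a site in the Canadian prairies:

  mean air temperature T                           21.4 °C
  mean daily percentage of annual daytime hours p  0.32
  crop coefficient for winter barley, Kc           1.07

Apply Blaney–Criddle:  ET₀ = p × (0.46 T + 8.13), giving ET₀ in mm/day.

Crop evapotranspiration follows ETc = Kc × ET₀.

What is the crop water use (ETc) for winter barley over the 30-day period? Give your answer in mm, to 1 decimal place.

ET₀ = 0.32 × (0.46 × 21.4 + 8.13) = 0.32 × 17.974 = 5.7517 mm/d
ETc = Kc × ET₀ = 1.07 × 5.7517 = 6.1543 mm/d
Over 30 days: 6.1543 × 30 = 184.629 mm

184.6 mm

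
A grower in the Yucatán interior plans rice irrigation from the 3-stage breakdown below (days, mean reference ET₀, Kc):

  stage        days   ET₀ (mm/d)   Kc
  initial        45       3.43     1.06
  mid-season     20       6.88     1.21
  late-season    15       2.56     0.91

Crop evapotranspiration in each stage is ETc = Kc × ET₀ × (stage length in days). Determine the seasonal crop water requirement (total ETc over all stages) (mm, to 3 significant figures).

initial: 1.06 × 3.43 × 45 = 163.61 mm
mid-season: 1.21 × 6.88 × 20 = 166.50 mm
late-season: 0.91 × 2.56 × 15 = 34.94 mm
Seasonal total = 365.05 mm

365 mm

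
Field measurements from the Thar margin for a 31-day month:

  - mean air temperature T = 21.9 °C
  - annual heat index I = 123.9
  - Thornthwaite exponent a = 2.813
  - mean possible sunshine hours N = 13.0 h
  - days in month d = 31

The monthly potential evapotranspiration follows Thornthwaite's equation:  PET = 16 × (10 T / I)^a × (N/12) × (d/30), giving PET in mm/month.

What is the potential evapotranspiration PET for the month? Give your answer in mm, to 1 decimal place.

88.9 mm

10T/I = 10 × 21.9 / 123.9 = 1.7676
(10T/I)^a = 1.7676^2.813 = 4.9647
Uncorrected PET = 16 × 4.9647 = 79.435 mm
Correction = (N/12)(d/30) = (13.0/12)(31/30) = 1.1194
PET = 79.435 × 1.1194 = 88.920 mm/month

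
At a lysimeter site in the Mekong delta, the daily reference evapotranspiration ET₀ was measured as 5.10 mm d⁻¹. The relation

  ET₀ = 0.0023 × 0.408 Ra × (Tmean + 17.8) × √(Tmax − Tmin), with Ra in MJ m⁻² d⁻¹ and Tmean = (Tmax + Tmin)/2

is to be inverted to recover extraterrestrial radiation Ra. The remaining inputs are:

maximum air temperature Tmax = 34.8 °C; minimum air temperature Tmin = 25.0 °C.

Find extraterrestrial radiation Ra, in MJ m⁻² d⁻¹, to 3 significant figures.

Tmean = (34.8+25.0)/2 = 29.90 °C; ΔT = 9.8
Ra = ET₀ / [0.0023 × 0.408 × (Tmean+17.8) × √ΔT]
   = 5.10 / (0.0023 × 0.408 × 47.70 × 3.1305) = 36.396 MJ m⁻² d⁻¹

36.4 MJ m⁻² d⁻¹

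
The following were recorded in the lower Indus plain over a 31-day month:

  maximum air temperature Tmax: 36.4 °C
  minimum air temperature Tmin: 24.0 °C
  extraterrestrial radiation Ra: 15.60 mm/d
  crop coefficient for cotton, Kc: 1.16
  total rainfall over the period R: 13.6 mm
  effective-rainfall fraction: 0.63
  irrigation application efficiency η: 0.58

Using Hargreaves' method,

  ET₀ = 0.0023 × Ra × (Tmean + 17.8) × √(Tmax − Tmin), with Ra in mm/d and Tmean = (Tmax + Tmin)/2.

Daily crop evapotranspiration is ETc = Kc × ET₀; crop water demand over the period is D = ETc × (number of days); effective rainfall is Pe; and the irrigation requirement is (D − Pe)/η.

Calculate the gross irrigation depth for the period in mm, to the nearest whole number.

361 mm

Tmean = (36.4 + 24.0)/2 = 30.20 °C
ET₀ = 0.0023 × 15.60 × (30.20 + 17.8) × √12.4 = 0.0023 × 15.60 × 48.00 × 3.5214 = 6.0647 mm/d
ETc = Kc × ET₀ = 1.16 × 6.0647 = 7.0351 mm/d
Crop demand D = ETc × 31 d = 7.0351 × 31 = 218.088 mm
Pe = 0.63 × 13.6 = 8.568 mm
D − Pe = 218.088 − 8.568 = 209.520 mm
Gross irrigation = 209.520 / 0.58 = 361.241 mm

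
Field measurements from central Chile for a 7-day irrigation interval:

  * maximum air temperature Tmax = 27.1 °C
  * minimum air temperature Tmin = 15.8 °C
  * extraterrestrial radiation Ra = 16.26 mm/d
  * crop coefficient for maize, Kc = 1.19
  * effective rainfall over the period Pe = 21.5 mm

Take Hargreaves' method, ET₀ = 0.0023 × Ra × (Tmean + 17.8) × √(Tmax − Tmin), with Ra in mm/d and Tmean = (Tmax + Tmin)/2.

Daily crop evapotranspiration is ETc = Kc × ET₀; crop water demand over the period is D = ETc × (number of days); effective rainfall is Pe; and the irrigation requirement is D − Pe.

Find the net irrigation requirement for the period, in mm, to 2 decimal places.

19.60 mm

Tmean = (27.1 + 15.8)/2 = 21.45 °C
ET₀ = 0.0023 × 16.26 × (21.45 + 17.8) × √11.3 = 0.0023 × 16.26 × 39.25 × 3.3615 = 4.9343 mm/d
ETc = Kc × ET₀ = 1.19 × 4.9343 = 5.8718 mm/d
Crop demand D = ETc × 7 d = 5.8718 × 7 = 41.103 mm
D − Pe = 41.103 − 21.5 = 19.603 mm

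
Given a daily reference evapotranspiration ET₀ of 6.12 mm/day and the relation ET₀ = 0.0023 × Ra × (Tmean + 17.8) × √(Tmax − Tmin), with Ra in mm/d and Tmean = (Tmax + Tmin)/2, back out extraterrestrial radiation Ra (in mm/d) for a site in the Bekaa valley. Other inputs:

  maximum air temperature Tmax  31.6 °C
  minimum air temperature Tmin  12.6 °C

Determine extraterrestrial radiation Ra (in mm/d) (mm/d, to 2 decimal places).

Tmean = 22.10 °C; √ΔT = 4.3589
Ra = ET₀ / [0.0023 × (Tmean+17.8) × √ΔT] = 6.12 / (0.0023 × 39.90 × 4.3589) = 15.299 mm/d

15.30 mm/d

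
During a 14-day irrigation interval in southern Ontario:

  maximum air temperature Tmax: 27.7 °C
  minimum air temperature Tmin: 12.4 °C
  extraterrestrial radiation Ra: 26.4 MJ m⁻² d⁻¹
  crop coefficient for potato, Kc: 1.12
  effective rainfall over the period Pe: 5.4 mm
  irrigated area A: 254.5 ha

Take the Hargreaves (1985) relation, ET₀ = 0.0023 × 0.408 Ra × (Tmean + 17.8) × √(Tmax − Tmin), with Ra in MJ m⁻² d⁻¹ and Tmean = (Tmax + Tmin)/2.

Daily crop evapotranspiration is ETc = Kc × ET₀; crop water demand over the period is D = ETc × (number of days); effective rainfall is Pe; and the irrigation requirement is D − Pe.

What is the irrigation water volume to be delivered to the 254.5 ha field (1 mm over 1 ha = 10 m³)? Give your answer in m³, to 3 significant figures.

Tmean = (27.7 + 12.4)/2 = 20.05 °C
0.408 Ra = 0.408 × 26.4 = 10.7712 mm/d equivalent
ET₀ = 0.0023 × 10.7712 × (20.05 + 17.8) × √15.3 = 0.0023 × 10.7712 × 37.85 × 3.9115 = 3.6678 mm/d
ETc = Kc × ET₀ = 1.12 × 3.6678 = 4.1079 mm/d
Crop demand D = ETc × 14 d = 4.1079 × 14 = 57.511 mm
D − Pe = 57.511 − 5.4 = 52.111 mm
Volume = 52.111 mm × 254.5 ha × 10 = 132622.5 m³

133000 m³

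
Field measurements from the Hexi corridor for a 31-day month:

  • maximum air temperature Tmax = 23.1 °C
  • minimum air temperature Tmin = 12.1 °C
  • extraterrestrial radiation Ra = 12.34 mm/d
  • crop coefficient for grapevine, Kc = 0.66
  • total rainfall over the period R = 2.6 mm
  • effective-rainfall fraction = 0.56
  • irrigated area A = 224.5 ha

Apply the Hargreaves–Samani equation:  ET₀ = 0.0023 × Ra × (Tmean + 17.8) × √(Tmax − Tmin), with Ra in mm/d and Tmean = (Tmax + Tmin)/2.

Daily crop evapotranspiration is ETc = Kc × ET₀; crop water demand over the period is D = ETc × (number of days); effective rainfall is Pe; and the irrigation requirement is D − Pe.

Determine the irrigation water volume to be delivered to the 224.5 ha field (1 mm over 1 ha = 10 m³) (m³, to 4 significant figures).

149800 m³

Tmean = (23.1 + 12.1)/2 = 17.60 °C
ET₀ = 0.0023 × 12.34 × (17.60 + 17.8) × √11.0 = 0.0023 × 12.34 × 35.40 × 3.3166 = 3.3323 mm/d
ETc = Kc × ET₀ = 0.66 × 3.3323 = 2.1993 mm/d
Crop demand D = ETc × 31 d = 2.1993 × 31 = 68.178 mm
Pe = 0.56 × 2.6 = 1.456 mm
D − Pe = 68.178 − 1.456 = 66.722 mm
Volume = 66.722 mm × 224.5 ha × 10 = 149790.9 m³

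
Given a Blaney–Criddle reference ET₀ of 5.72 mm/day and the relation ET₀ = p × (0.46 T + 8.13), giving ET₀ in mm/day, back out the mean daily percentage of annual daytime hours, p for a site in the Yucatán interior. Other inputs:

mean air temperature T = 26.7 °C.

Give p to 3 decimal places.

0.280

p = ET₀ / (0.46 T + 8.13) = 5.72 / (0.46 × 26.7 + 8.13) = 5.72 / 20.412 = 0.2802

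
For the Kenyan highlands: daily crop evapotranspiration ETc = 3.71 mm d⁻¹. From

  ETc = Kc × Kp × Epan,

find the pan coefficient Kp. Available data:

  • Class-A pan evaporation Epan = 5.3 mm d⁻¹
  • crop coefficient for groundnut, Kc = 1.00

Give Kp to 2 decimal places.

0.70

ETc = Kc × Kp × Epan  ⇒  Kp = ETc / (Kc × Epan)
Kp = 3.71 / (1.00 × 5.3) = 3.71 / 5.300 = 0.7000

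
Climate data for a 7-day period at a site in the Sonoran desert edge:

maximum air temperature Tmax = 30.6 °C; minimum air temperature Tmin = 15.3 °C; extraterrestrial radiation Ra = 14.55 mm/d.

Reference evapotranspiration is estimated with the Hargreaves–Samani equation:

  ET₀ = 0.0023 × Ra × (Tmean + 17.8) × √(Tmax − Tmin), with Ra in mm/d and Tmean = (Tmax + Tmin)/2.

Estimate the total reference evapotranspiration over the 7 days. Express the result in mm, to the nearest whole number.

37 mm

Tmean = (30.6 + 15.3)/2 = 22.95 °C
ET₀ = 0.0023 × 14.55 × (22.95 + 17.8) × √15.3 = 0.0023 × 14.55 × 40.75 × 3.9115 = 5.3341 mm/d
Over 7 days: 5.3341 × 7 = 37.339 mm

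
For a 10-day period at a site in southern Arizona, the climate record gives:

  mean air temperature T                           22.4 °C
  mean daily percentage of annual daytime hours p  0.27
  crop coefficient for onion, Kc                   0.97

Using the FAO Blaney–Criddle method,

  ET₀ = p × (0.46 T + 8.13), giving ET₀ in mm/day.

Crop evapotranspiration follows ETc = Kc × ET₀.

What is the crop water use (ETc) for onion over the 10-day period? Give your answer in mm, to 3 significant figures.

ET₀ = 0.27 × (0.46 × 22.4 + 8.13) = 0.27 × 18.434 = 4.9772 mm/d
ETc = Kc × ET₀ = 0.97 × 4.9772 = 4.8279 mm/d
Over 10 days: 4.8279 × 10 = 48.279 mm

48.3 mm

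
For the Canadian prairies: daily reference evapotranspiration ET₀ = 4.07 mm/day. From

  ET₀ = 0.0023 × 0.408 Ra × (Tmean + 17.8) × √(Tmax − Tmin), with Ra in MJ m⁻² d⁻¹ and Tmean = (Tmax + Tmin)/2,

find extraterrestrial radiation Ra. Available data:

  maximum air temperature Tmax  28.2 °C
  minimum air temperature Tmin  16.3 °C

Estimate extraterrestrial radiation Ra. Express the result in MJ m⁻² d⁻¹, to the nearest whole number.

Tmean = (28.2+16.3)/2 = 22.25 °C; ΔT = 11.9
Ra = ET₀ / [0.0023 × 0.408 × (Tmean+17.8) × √ΔT]
   = 4.07 / (0.0023 × 0.408 × 40.05 × 3.4496) = 31.393 MJ m⁻² d⁻¹

31 MJ m⁻² d⁻¹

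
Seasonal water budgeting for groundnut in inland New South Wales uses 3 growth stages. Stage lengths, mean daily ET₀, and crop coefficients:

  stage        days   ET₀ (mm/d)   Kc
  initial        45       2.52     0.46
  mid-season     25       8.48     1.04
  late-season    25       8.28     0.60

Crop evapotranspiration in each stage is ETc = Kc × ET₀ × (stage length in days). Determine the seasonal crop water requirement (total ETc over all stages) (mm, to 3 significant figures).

397 mm

initial: 0.46 × 2.52 × 45 = 52.16 mm
mid-season: 1.04 × 8.48 × 25 = 220.48 mm
late-season: 0.60 × 8.28 × 25 = 124.20 mm
Seasonal total = 396.84 mm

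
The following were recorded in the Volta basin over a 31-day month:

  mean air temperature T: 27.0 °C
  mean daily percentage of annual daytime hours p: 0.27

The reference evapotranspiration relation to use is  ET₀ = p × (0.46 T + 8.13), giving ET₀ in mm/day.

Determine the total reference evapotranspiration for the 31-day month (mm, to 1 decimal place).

ET₀ = 0.27 × (0.46 × 27.0 + 8.13) = 0.27 × 20.550 = 5.5485 mm/d
Monthly total = 5.5485 × 31 = 172.004 mm

172.0 mm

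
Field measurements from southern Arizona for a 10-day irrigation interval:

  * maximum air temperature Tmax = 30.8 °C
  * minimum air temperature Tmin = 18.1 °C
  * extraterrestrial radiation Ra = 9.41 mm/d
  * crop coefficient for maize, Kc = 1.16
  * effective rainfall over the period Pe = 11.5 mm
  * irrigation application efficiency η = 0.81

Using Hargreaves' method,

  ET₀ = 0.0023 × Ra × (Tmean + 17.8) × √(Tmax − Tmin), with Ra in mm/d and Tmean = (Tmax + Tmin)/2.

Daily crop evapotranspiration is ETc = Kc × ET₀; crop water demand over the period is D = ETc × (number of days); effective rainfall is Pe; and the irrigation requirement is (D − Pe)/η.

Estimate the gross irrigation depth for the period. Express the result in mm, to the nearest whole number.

Tmean = (30.8 + 18.1)/2 = 24.45 °C
ET₀ = 0.0023 × 9.41 × (24.45 + 17.8) × √12.7 = 0.0023 × 9.41 × 42.25 × 3.5637 = 3.2587 mm/d
ETc = Kc × ET₀ = 1.16 × 3.2587 = 3.7801 mm/d
Crop demand D = ETc × 10 d = 3.7801 × 10 = 37.801 mm
D − Pe = 37.801 − 11.5 = 26.301 mm
Gross irrigation = 26.301 / 0.81 = 32.470 mm

32 mm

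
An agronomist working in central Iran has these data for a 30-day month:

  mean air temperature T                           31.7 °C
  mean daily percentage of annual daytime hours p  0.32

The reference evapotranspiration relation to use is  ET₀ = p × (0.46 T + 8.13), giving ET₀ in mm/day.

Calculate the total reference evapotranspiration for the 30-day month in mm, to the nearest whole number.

218 mm

ET₀ = 0.32 × (0.46 × 31.7 + 8.13) = 0.32 × 22.712 = 7.2678 mm/d
Monthly total = 7.2678 × 30 = 218.034 mm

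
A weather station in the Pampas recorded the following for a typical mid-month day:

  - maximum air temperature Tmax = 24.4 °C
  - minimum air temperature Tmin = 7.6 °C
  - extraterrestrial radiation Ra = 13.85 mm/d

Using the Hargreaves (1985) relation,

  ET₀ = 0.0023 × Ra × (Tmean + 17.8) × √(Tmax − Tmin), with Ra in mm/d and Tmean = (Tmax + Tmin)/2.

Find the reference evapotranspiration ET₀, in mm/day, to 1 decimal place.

Tmean = (24.4 + 7.6)/2 = 16.00 °C
ET₀ = 0.0023 × 13.85 × (16.00 + 17.8) × √16.8 = 0.0023 × 13.85 × 33.80 × 4.0988 = 4.4132 mm/d

4.4 mm/day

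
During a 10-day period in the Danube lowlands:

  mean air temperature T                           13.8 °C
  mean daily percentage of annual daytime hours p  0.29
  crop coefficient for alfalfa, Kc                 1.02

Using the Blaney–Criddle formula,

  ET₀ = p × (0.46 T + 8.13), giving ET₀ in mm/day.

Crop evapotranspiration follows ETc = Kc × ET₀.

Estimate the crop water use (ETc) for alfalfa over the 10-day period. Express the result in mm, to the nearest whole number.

ET₀ = 0.29 × (0.46 × 13.8 + 8.13) = 0.29 × 14.478 = 4.1986 mm/d
ETc = Kc × ET₀ = 1.02 × 4.1986 = 4.2826 mm/d
Over 10 days: 4.2826 × 10 = 42.826 mm

43 mm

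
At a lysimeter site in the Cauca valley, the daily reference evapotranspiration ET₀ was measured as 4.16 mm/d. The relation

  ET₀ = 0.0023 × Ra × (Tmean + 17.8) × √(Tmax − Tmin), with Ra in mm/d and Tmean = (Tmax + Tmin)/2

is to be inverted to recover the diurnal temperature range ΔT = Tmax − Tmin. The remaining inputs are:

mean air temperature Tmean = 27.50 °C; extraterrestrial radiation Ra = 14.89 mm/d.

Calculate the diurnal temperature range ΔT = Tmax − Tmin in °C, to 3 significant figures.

7.19 °C

√ΔT = ET₀ / [0.0023 × Ra × (Tmean+17.8)] = 4.16 / (0.0023 × 14.89 × 45.30) = 2.6815
ΔT = 2.6815² = 7.190 °C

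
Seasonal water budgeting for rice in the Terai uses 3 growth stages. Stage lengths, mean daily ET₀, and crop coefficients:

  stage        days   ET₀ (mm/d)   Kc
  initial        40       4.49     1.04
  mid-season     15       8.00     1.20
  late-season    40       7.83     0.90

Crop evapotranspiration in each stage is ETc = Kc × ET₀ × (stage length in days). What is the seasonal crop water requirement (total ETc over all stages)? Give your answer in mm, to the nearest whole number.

613 mm

initial: 1.04 × 4.49 × 40 = 186.78 mm
mid-season: 1.20 × 8.00 × 15 = 144.00 mm
late-season: 0.90 × 7.83 × 40 = 281.88 mm
Seasonal total = 612.66 mm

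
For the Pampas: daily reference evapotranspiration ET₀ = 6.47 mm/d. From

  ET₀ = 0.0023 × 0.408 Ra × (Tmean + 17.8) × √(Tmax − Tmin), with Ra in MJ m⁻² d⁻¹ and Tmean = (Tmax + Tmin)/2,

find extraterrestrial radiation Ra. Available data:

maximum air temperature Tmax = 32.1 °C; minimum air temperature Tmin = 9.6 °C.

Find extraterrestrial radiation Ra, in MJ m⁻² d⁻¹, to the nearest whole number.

Tmean = (32.1+9.6)/2 = 20.85 °C; ΔT = 22.5
Ra = ET₀ / [0.0023 × 0.408 × (Tmean+17.8) × √ΔT]
   = 6.47 / (0.0023 × 0.408 × 38.65 × 4.7434) = 37.608 MJ m⁻² d⁻¹

38 MJ m⁻² d⁻¹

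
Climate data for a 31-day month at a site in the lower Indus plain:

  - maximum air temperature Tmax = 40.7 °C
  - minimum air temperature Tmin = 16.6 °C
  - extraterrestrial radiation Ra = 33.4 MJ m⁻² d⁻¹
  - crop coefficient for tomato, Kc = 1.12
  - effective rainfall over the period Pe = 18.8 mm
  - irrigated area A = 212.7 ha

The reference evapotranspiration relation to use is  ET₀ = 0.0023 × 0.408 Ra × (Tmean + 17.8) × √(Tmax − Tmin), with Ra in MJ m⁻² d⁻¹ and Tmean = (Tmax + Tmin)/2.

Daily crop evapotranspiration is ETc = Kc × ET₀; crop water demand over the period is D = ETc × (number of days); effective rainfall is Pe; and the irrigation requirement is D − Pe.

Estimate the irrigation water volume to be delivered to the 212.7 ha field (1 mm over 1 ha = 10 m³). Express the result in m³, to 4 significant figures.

Tmean = (40.7 + 16.6)/2 = 28.65 °C
0.408 Ra = 0.408 × 33.4 = 13.6272 mm/d equivalent
ET₀ = 0.0023 × 13.6272 × (28.65 + 17.8) × √24.1 = 0.0023 × 13.6272 × 46.45 × 4.9092 = 7.1471 mm/d
ETc = Kc × ET₀ = 1.12 × 7.1471 = 8.0048 mm/d
Crop demand D = ETc × 31 d = 8.0048 × 31 = 248.149 mm
D − Pe = 248.149 − 18.8 = 229.349 mm
Volume = 229.349 mm × 212.7 ha × 10 = 487825.3 m³

487800 m³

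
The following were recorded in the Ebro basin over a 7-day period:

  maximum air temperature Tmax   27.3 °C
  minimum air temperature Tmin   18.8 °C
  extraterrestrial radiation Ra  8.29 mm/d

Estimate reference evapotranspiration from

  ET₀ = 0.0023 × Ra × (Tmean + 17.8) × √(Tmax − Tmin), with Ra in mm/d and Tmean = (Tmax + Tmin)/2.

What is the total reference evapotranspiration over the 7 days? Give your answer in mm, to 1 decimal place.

Tmean = (27.3 + 18.8)/2 = 23.05 °C
ET₀ = 0.0023 × 8.29 × (23.05 + 17.8) × √8.5 = 0.0023 × 8.29 × 40.85 × 2.9155 = 2.2708 mm/d
Over 7 days: 2.2708 × 7 = 15.896 mm

15.9 mm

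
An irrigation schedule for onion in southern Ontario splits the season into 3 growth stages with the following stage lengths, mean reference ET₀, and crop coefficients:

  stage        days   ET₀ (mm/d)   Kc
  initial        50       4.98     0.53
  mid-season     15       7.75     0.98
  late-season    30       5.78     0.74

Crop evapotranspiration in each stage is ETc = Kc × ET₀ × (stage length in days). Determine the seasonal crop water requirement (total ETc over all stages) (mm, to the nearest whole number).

initial: 0.53 × 4.98 × 50 = 131.97 mm
mid-season: 0.98 × 7.75 × 15 = 113.93 mm
late-season: 0.74 × 5.78 × 30 = 128.32 mm
Seasonal total = 374.22 mm

374 mm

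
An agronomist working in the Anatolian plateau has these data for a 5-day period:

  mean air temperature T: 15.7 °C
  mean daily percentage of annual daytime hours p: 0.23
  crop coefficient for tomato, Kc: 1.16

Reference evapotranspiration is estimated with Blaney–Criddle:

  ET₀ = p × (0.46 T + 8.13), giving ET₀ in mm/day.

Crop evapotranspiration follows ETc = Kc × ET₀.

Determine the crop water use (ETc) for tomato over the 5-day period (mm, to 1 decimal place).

ET₀ = 0.23 × (0.46 × 15.7 + 8.13) = 0.23 × 15.352 = 3.5310 mm/d
ETc = Kc × ET₀ = 1.16 × 3.5310 = 4.0960 mm/d
Over 5 days: 4.0960 × 5 = 20.480 mm

20.5 mm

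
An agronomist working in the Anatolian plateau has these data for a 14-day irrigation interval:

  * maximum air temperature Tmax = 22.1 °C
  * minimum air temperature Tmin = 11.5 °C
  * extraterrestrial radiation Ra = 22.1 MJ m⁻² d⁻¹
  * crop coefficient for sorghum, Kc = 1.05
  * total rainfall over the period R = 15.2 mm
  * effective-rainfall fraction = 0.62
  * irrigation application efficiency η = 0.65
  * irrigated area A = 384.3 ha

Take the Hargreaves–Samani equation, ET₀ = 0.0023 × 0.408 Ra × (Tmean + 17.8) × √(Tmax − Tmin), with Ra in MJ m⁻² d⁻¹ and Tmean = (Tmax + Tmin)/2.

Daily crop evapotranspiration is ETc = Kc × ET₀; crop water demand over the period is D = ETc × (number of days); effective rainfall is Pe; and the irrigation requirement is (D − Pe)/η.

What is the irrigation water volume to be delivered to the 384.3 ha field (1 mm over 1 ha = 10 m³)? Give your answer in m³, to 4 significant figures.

147300 m³

Tmean = (22.1 + 11.5)/2 = 16.80 °C
0.408 Ra = 0.408 × 22.1 = 9.0168 mm/d equivalent
ET₀ = 0.0023 × 9.0168 × (16.80 + 17.8) × √10.6 = 0.0023 × 9.0168 × 34.60 × 3.2558 = 2.3362 mm/d
ETc = Kc × ET₀ = 1.05 × 2.3362 = 2.4530 mm/d
Crop demand D = ETc × 14 d = 2.4530 × 14 = 34.342 mm
Pe = 0.62 × 15.2 = 9.424 mm
D − Pe = 34.342 − 9.424 = 24.918 mm
Gross irrigation = 24.918 / 0.65 = 38.335 mm
Volume = 38.335 mm × 384.3 ha × 10 = 147321.4 m³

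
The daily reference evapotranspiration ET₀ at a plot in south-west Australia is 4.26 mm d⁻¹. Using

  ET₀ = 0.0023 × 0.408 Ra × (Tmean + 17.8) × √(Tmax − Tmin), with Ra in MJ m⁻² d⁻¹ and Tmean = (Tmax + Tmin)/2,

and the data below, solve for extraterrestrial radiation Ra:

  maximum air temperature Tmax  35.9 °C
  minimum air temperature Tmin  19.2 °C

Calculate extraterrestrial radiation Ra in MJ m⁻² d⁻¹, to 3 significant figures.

24.5 MJ m⁻² d⁻¹

Tmean = (35.9+19.2)/2 = 27.55 °C; ΔT = 16.7
Ra = ET₀ / [0.0023 × 0.408 × (Tmean+17.8) × √ΔT]
   = 4.26 / (0.0023 × 0.408 × 45.35 × 4.0866) = 24.495 MJ m⁻² d⁻¹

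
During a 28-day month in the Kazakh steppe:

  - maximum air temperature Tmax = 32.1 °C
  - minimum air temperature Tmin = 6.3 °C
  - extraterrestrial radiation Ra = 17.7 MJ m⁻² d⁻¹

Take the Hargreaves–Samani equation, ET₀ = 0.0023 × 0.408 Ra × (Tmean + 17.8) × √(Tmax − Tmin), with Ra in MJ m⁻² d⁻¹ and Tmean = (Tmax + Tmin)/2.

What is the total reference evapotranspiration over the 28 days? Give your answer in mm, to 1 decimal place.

87.4 mm

Tmean = (32.1 + 6.3)/2 = 19.20 °C
0.408 Ra = 0.408 × 17.7 = 7.2216 mm/d equivalent
ET₀ = 0.0023 × 7.2216 × (19.20 + 17.8) × √25.8 = 0.0023 × 7.2216 × 37.00 × 5.0794 = 3.1216 mm/d
Over 28 days: 3.1216 × 28 = 87.405 mm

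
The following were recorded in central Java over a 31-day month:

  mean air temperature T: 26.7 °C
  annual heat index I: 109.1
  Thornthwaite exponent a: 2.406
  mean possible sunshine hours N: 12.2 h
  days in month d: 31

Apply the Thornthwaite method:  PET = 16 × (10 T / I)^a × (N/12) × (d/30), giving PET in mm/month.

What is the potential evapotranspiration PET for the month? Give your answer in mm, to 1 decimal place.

10T/I = 10 × 26.7 / 109.1 = 2.4473
(10T/I)^a = 2.4473^2.406 = 8.6135
Uncorrected PET = 16 × 8.6135 = 137.816 mm
Correction = (N/12)(d/30) = (12.2/12)(31/30) = 1.0506
PET = 137.816 × 1.0506 = 144.789 mm/month

144.8 mm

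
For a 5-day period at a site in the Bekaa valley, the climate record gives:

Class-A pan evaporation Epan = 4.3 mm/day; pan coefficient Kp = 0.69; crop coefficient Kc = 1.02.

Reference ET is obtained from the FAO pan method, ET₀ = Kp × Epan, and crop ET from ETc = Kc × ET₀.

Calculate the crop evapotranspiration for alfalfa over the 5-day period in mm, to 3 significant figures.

ET₀ = 0.69 × 4.3 = 2.9670 mm/d
ETc = Kc × ET₀ = 1.02 × 2.9670 = 3.0263 mm/d
Over 5 days: 3.0263 × 5 = 15.132 mm

15.1 mm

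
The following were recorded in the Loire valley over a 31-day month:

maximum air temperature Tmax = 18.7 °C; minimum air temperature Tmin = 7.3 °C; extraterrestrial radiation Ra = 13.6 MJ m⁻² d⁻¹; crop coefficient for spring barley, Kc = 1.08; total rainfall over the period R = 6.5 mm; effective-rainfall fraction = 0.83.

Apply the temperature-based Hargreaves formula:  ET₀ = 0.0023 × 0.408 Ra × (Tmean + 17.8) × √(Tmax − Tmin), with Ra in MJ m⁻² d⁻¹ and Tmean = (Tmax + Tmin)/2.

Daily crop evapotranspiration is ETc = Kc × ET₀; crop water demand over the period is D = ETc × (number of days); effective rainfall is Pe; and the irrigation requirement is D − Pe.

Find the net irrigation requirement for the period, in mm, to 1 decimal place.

Tmean = (18.7 + 7.3)/2 = 13.00 °C
0.408 Ra = 0.408 × 13.6 = 5.5488 mm/d equivalent
ET₀ = 0.0023 × 5.5488 × (13.00 + 17.8) × √11.4 = 0.0023 × 5.5488 × 30.80 × 3.3764 = 1.3272 mm/d
ETc = Kc × ET₀ = 1.08 × 1.3272 = 1.4334 mm/d
Crop demand D = ETc × 31 d = 1.4334 × 31 = 44.435 mm
Pe = 0.83 × 6.5 = 5.395 mm
D − Pe = 44.435 − 5.395 = 39.040 mm

39.0 mm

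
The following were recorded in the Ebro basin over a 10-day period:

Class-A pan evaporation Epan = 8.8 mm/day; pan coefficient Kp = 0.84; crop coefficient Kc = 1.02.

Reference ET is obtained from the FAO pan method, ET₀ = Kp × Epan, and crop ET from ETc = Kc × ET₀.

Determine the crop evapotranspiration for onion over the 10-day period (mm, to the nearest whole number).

ET₀ = 0.84 × 8.8 = 7.3920 mm/d
ETc = Kc × ET₀ = 1.02 × 7.3920 = 7.5398 mm/d
Over 10 days: 7.5398 × 10 = 75.398 mm

75 mm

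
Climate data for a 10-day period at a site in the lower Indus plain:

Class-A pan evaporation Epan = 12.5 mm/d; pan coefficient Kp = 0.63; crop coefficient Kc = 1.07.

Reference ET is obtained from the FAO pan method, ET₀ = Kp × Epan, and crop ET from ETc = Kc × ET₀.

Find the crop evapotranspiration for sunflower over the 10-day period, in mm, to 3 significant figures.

84.3 mm

ET₀ = 0.63 × 12.5 = 7.8750 mm/d
ETc = Kc × ET₀ = 1.07 × 7.8750 = 8.4263 mm/d
Over 10 days: 8.4263 × 10 = 84.263 mm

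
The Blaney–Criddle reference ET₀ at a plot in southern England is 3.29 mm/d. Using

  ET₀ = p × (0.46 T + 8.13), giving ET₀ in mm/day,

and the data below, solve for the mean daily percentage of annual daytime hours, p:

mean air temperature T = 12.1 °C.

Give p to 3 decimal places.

0.240

p = ET₀ / (0.46 T + 8.13) = 3.29 / (0.46 × 12.1 + 8.13) = 3.29 / 13.696 = 0.2402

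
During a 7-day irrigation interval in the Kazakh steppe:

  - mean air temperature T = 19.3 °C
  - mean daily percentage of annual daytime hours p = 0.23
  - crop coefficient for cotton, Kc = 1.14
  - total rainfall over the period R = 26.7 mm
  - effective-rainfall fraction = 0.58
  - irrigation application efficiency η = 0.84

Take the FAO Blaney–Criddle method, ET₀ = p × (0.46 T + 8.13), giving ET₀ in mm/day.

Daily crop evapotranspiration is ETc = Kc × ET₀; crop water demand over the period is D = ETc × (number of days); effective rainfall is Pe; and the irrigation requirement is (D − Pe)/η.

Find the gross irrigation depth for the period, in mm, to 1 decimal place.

ET₀ = 0.23 × (0.46 × 19.3 + 8.13) = 0.23 × 17.008 = 3.9118 mm/d
ETc = Kc × ET₀ = 1.14 × 3.9118 = 4.4595 mm/d
Crop demand D = ETc × 7 d = 4.4595 × 7 = 31.217 mm
Pe = 0.58 × 26.7 = 15.486 mm
D − Pe = 31.217 − 15.486 = 15.731 mm
Gross irrigation = 15.731 / 0.84 = 18.727 mm

18.7 mm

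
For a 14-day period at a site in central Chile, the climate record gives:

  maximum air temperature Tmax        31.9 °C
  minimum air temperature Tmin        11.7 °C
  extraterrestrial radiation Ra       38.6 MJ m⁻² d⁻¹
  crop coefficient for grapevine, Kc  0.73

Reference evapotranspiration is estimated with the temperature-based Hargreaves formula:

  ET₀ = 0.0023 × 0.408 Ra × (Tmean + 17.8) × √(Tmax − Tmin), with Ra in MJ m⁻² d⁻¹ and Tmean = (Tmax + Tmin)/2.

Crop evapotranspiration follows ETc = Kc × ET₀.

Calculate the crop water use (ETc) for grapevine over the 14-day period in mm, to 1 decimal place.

Tmean = (31.9 + 11.7)/2 = 21.80 °C
0.408 Ra = 0.408 × 38.6 = 15.7488 mm/d equivalent
ET₀ = 0.0023 × 15.7488 × (21.80 + 17.8) × √20.2 = 0.0023 × 15.7488 × 39.60 × 4.4944 = 6.4468 mm/d
ETc = Kc × ET₀ = 0.73 × 6.4468 = 4.7062 mm/d
Over 14 days: 4.7062 × 14 = 65.887 mm

65.9 mm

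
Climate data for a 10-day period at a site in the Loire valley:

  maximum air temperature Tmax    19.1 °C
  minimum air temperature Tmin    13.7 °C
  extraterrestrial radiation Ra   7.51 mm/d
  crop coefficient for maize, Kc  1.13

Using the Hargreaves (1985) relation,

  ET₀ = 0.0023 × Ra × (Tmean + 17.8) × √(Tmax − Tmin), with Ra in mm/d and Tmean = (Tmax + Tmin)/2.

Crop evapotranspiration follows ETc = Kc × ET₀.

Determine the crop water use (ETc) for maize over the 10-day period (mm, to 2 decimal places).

Tmean = (19.1 + 13.7)/2 = 16.40 °C
ET₀ = 0.0023 × 7.51 × (16.40 + 17.8) × √5.4 = 0.0023 × 7.51 × 34.20 × 2.3238 = 1.3728 mm/d
ETc = Kc × ET₀ = 1.13 × 1.3728 = 1.5513 mm/d
Over 10 days: 1.5513 × 10 = 15.513 mm

15.51 mm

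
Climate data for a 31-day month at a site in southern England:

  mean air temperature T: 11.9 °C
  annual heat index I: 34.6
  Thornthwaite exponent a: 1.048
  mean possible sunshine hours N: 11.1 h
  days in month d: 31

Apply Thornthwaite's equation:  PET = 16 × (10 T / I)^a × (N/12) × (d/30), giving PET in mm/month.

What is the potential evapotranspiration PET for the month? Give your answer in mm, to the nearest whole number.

56 mm

10T/I = 10 × 11.9 / 34.6 = 3.4393
(10T/I)^a = 3.4393^1.048 = 3.6494
Uncorrected PET = 16 × 3.6494 = 58.390 mm
Correction = (N/12)(d/30) = (11.1/12)(31/30) = 0.9558
PET = 58.390 × 0.9558 = 55.809 mm/month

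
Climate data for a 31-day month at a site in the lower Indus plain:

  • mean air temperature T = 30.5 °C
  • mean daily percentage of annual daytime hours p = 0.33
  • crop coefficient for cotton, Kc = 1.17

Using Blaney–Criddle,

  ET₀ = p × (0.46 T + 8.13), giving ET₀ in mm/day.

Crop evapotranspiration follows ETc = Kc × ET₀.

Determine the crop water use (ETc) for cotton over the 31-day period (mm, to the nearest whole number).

ET₀ = 0.33 × (0.46 × 30.5 + 8.13) = 0.33 × 22.160 = 7.3128 mm/d
ETc = Kc × ET₀ = 1.17 × 7.3128 = 8.5560 mm/d
Over 31 days: 8.5560 × 31 = 265.236 mm

265 mm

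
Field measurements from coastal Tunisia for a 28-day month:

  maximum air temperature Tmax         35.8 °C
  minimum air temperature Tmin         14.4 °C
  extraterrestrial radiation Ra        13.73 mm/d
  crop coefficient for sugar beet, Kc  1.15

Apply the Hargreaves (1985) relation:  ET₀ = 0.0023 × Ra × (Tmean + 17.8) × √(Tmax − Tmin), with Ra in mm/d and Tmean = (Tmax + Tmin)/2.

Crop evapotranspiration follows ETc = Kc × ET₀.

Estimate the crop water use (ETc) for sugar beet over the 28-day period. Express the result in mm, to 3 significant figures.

202 mm

Tmean = (35.8 + 14.4)/2 = 25.10 °C
ET₀ = 0.0023 × 13.73 × (25.10 + 17.8) × √21.4 = 0.0023 × 13.73 × 42.90 × 4.6260 = 6.2670 mm/d
ETc = Kc × ET₀ = 1.15 × 6.2670 = 7.2071 mm/d
Over 28 days: 7.2071 × 28 = 201.799 mm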